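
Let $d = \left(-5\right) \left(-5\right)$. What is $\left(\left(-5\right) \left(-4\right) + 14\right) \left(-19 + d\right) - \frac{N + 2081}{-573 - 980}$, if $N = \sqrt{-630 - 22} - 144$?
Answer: $\frac{318749}{1553} + \frac{2 i \sqrt{163}}{1553} \approx 205.25 + 0.016442 i$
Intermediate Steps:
$N = -144 + 2 i \sqrt{163}$ ($N = \sqrt{-652} - 144 = 2 i \sqrt{163} - 144 = -144 + 2 i \sqrt{163} \approx -144.0 + 25.534 i$)
$d = 25$
$\left(\left(-5\right) \left(-4\right) + 14\right) \left(-19 + d\right) - \frac{N + 2081}{-573 - 980} = \left(\left(-5\right) \left(-4\right) + 14\right) \left(-19 + 25\right) - \frac{\left(-144 + 2 i \sqrt{163}\right) + 2081}{-573 - 980} = \left(20 + 14\right) 6 - \frac{1937 + 2 i \sqrt{163}}{-1553} = 34 \cdot 6 - \left(1937 + 2 i \sqrt{163}\right) \left(- \frac{1}{1553}\right) = 204 - \left(- \frac{1937}{1553} - \frac{2 i \sqrt{163}}{1553}\right) = 204 + \left(\frac{1937}{1553} + \frac{2 i \sqrt{163}}{1553}\right) = \frac{318749}{1553} + \frac{2 i \sqrt{163}}{1553}$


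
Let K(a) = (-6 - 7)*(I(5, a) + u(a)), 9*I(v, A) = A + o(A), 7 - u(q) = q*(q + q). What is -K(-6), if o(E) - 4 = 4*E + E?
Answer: -8021/9 ≈ -891.22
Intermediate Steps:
o(E) = 4 + 5*E (o(E) = 4 + (4*E + E) = 4 + 5*E)
u(q) = 7 - 2*q² (u(q) = 7 - q*(q + q) = 7 - q*2*q = 7 - 2*q²)
I(v, A) = 4/9 + 2*A/3 (I(v, A) = (A + (4 + 5*A))/9 = (4 + 6*A)/9 = 4/9 + 2*A/3)
K(a) = -871/9 + 26*a² - 26*a/3 (K(a) = (-6 - 7)*((4/9 + 2*a/3) + (7 - 2*a²)) = -13*(67/9 - 2*a² + 2*a/3) = -871/9 + 26*a² - 26*a/3)
-K(-6) = -(-871/9 + 26*(-6)² - 26/3*(-6)) = -(-871/9 + 26*36 + 52) = -(-871/9 + 936 + 52) = -1*8021/9 = -8021/9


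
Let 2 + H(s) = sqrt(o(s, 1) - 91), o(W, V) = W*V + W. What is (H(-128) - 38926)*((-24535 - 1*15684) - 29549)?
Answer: 2715928704 - 69768*I*sqrt(347) ≈ 2.7159e+9 - 1.2996e+6*I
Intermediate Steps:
o(W, V) = W + V*W (o(W, V) = V*W + W = W + V*W)
H(s) = -2 + sqrt(-91 + 2*s) (H(s) = -2 + sqrt(s*(1 + 1) - 91) = -2 + sqrt(s*2 - 91) = -2 + sqrt(2*s - 91) = -2 + sqrt(-91 + 2*s))
(H(-128) - 38926)*((-24535 - 1*15684) - 29549) = ((-2 + sqrt(-91 + 2*(-128))) - 38926)*((-24535 - 1*15684) - 29549) = ((-2 + sqrt(-91 - 256)) - 38926)*((-24535 - 15684) - 29549) = ((-2 + sqrt(-347)) - 38926)*(-40219 - 29549) = ((-2 + I*sqrt(347)) - 38926)*(-69768) = (-38928 + I*sqrt(347))*(-69768) = 2715928704 - 69768*I*sqrt(347)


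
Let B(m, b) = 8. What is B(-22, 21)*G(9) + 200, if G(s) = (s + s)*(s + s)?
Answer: 2792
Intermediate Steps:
G(s) = 4*s² (G(s) = (2*s)*(2*s) = 4*s²)
B(-22, 21)*G(9) + 200 = 8*(4*9²) + 200 = 8*(4*81) + 200 = 8*324 + 200 = 2592 + 200 = 2792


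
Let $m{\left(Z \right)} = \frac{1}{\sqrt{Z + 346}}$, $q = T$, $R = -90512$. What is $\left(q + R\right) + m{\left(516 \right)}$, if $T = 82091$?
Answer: $-8421 + \frac{\sqrt{862}}{862} \approx -8421.0$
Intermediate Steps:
$q = 82091$
$m{\left(Z \right)} = \frac{1}{\sqrt{346 + Z}}$
$\left(q + R\right) + m{\left(516 \right)} = \left(82091 - 90512\right) + \frac{1}{\sqrt{346 + 516}} = -8421 + \frac{1}{\sqrt{862}} = -8421 + \frac{\sqrt{862}}{862}$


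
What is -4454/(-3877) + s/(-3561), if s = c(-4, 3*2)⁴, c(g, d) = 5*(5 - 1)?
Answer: -604459306/13805997 ≈ -43.782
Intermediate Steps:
c(g, d) = 20 (c(g, d) = 5*4 = 20)
s = 160000 (s = 20⁴ = 160000)
-4454/(-3877) + s/(-3561) = -4454/(-3877) + 160000/(-3561) = -4454*(-1/3877) + 160000*(-1/3561) = 4454/3877 - 160000/3561 = -604459306/13805997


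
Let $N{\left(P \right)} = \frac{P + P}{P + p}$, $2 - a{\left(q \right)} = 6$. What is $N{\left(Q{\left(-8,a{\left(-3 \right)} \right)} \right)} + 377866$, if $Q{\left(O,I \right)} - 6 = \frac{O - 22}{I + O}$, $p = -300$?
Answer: $\frac{220295844}{583} \approx 3.7787 \cdot 10^{5}$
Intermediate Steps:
$a{\left(q \right)} = -4$ ($a{\left(q \right)} = 2 - 6 = -4$)
$Q{\left(O,I \right)} = 6 + \frac{-22 + O}{I + O}$ ($Q{\left(O,I \right)} = 6 + \frac{O - 22}{I + O} = 6 + \frac{-22 + O}{I + O}$)
$N{\left(P \right)} = \frac{2 P}{-300 + P}$ ($N{\left(P \right)} = \frac{P + P}{P - 300} = \frac{2 P}{-300 + P}$)
$N{\left(Q{\left(-8,a{\left(-3 \right)} \right)} \right)} + 377866 = \frac{2 \frac{-22 + 6 \left(-4\right) + 7 \left(-8\right)}{-4 - 8}}{-300 + \frac{-22 + 6 \left(-4\right) + 7 \left(-8\right)}{-4 - 8}} + 377866 = \frac{2 \frac{-22 - 24 - 56}{-12}}{-300 + \frac{-22 - 24 - 56}{-12}} + 377866 = \frac{2 \left(\left(- \frac{1}{12}\right) \left(-102\right)\right)}{-300 - - \frac{17}{2}} + 377866 = 2 \cdot \frac{17}{2} \frac{1}{-300 + \frac{17}{2}} + 377866 = 2 \cdot \frac{17}{2} \frac{1}{- \frac{583}{2}} + 377866 = 2 \cdot \frac{17}{2} \left(- \frac{2}{583}\right) + 377866 = - \frac{34}{583} + 377866 = \frac{220295844}{583}$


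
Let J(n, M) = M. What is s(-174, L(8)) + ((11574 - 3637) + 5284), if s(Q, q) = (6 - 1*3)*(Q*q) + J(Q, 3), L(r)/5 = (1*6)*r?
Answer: -112056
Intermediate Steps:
L(r) = 30*r (L(r) = 5*((1*6)*r) = 5*(6*r) = 30*r)
s(Q, q) = 3 + 3*Q*q (s(Q, q) = (6 - 1*3)*(Q*q) + 3 = (6 - 3)*(Q*q) + 3 = 3*(Q*q) + 3 = 3*Q*q + 3 = 3 + 3*Q*q)
s(-174, L(8)) + ((11574 - 3637) + 5284) = (3 + 3*(-174)*(30*8)) + ((11574 - 3637) + 5284) = (3 + 3*(-174)*240) + (7937 + 5284) = (3 - 125280) + 13221 = -125277 + 13221 = -112056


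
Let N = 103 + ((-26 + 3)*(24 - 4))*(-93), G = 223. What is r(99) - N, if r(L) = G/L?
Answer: -4245194/99 ≈ -42881.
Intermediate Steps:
N = 42883 (N = 103 - 23*20*(-93) = 103 - 460*(-93) = 103 + 42780 = 42883)
r(L) = 223/L
r(99) - N = 223/99 - 1*42883 = 223*(1/99) - 42883 = 223/99 - 42883 = -4245194/99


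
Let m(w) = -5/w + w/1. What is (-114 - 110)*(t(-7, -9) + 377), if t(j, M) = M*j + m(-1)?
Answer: -99456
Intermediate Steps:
m(w) = w - 5/w (m(w) = -5/w + w*1 = -5/w + w = w - 5/w)
t(j, M) = 4 + M*j (t(j, M) = M*j + (-1 - 5/(-1)) = M*j + (-1 - 5*(-1)) = M*j + (-1 + 5) = M*j + 4 = 4 + M*j)
(-114 - 110)*(t(-7, -9) + 377) = (-114 - 110)*((4 - 9*(-7)) + 377) = -224*((4 + 63) + 377) = -224*(67 + 377) = -224*444 = -99456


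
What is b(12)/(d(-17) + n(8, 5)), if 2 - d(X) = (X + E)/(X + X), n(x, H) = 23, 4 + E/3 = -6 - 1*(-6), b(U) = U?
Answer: 408/821 ≈ 0.49695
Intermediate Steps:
E = -12 (E = -12 + 3*(-6 - 1*(-6)) = -12 + 3*(-6 + 6) = -12 + 3*0 = -12 + 0 = -12)
d(X) = 2 - (-12 + X)/(2*X) (d(X) = 2 - (X - 12)/(X + X) = 2 - (-12 + X)/(2*X))
b(12)/(d(-17) + n(8, 5)) = 12/((3/2 + 6/(-17)) + 23) = 12/((3/2 + 6*(-1/17)) + 23) = 12/((3/2 - 6/17) + 23) = 12/(39/34 + 23) = 12/(821/34) = 12*(34/821) = 408/821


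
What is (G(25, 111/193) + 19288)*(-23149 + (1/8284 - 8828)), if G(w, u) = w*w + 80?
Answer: -5296095057731/8284 ≈ -6.3932e+8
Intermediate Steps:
G(w, u) = 80 + w**2 (G(w, u) = w**2 + 80 = 80 + w**2)
(G(25, 111/193) + 19288)*(-23149 + (1/8284 - 8828)) = ((80 + 25**2) + 19288)*(-23149 + (1/8284 - 8828)) = ((80 + 625) + 19288)*(-23149 + (1/8284 - 8828)) = (705 + 19288)*(-23149 - 73131151/8284) = 19993*(-264897467/8284) = -5296095057731/8284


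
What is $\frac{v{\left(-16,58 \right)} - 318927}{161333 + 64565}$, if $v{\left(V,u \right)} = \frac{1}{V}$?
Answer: $- \frac{5102833}{3614368} \approx -1.4118$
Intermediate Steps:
$\frac{v{\left(-16,58 \right)} - 318927}{161333 + 64565} = \frac{\frac{1}{-16} - 318927}{161333 + 64565} = \frac{- \frac{1}{16} - 318927}{225898} = \left(- \frac{5102833}{16}\right) \frac{1}{225898} = - \frac{5102833}{3614368}$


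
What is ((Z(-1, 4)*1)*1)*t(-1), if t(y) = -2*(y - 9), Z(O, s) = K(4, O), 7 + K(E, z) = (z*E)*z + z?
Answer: -80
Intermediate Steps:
K(E, z) = -7 + z + E*z² (K(E, z) = -7 + ((z*E)*z + z) = -7 + ((E*z)*z + z) = -7 + (E*z² + z) = -7 + (z + E*z²) = -7 + z + E*z²)
Z(O, s) = -7 + O + 4*O²
t(y) = 18 - 2*y (t(y) = -2*(-9 + y) = 18 - 2*y)
((Z(-1, 4)*1)*1)*t(-1) = (((-7 - 1 + 4*(-1)²)*1)*1)*(18 - 2*(-1)) = (((-7 - 1 + 4*1)*1)*1)*(18 + 2) = (((-7 - 1 + 4)*1)*1)*20 = (-4*1*1)*20 = -4*1*20 = -4*20 = -80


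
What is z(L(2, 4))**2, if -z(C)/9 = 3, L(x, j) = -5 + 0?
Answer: 729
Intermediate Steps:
L(x, j) = -5
z(C) = -27 (z(C) = -9*3 = -27)
z(L(2, 4))**2 = (-27)**2 = 729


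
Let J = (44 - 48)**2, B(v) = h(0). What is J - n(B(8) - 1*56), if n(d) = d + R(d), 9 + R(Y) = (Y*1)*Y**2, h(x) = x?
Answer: 175697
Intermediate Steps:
B(v) = 0
R(Y) = -9 + Y**3 (R(Y) = -9 + (Y*1)*Y**2 = -9 + Y*Y**2 = -9 + Y**3)
n(d) = -9 + d + d**3 (n(d) = d + (-9 + d**3) = -9 + d + d**3)
J = 16 (J = (-4)**2 = 16)
J - n(B(8) - 1*56) = 16 - (-9 + (0 - 1*56) + (0 - 1*56)**3) = 16 - (-9 + (0 - 56) + (0 - 56)**3) = 16 - (-9 - 56 + (-56)**3) = 16 - (-9 - 56 - 175616) = 16 - 1*(-175681) = 16 + 175681 = 175697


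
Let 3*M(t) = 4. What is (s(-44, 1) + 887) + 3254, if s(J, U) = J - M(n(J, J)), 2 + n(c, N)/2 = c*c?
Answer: 12287/3 ≈ 4095.7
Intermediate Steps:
n(c, N) = -4 + 2*c² (n(c, N) = -4 + 2*(c*c) = -4 + 2*c²)
M(t) = 4/3 (M(t) = (⅓)*4 = 4/3)
s(J, U) = -4/3 + J (s(J, U) = J - 1*4/3 = J - 4/3 = -4/3 + J)
(s(-44, 1) + 887) + 3254 = ((-4/3 - 44) + 887) + 3254 = (-136/3 + 887) + 3254 = 2525/3 + 3254 = 12287/3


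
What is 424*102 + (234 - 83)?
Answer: 43399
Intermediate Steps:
424*102 + (234 - 83) = 43248 + 151 = 43399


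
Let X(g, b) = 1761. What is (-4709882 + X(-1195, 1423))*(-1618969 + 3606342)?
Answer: -9356792556133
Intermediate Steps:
(-4709882 + X(-1195, 1423))*(-1618969 + 3606342) = (-4709882 + 1761)*(-1618969 + 3606342) = -4708121*1987373 = -9356792556133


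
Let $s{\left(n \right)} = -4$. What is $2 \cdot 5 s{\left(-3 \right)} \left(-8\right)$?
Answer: $320$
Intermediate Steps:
$2 \cdot 5 s{\left(-3 \right)} \left(-8\right) = 2 \cdot 5 \left(-4\right) \left(-8\right) = 2 \left(-20\right) \left(-8\right) = \left(-40\right) \left(-8\right) = 320$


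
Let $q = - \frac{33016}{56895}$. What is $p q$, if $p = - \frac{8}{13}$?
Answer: $\frac{264128}{739635} \approx 0.35711$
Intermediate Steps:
$q = - \frac{33016}{56895}$ ($q = \left(-33016\right) \frac{1}{56895} = - \frac{33016}{56895} \approx -0.5803$)
$p = - \frac{8}{13}$ ($p = \left(-8\right) \frac{1}{13} = - \frac{8}{13} \approx -0.61539$)
$p q = \left(- \frac{8}{13}\right) \left(- \frac{33016}{56895}\right) = \frac{264128}{739635}$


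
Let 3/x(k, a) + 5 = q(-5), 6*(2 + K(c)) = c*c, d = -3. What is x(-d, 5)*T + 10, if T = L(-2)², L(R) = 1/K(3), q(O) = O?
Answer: 44/5 ≈ 8.8000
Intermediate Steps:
K(c) = -2 + c²/6 (K(c) = -2 + (c*c)/6 = -2 + c²/6)
L(R) = -2 (L(R) = 1/(-2 + (⅙)*3²) = 1/(-2 + (⅙)*9) = 1/(-2 + 3/2) = 1/(-½) = -2)
T = 4 (T = (-2)² = 4)
x(k, a) = -3/10 (x(k, a) = 3/(-5 - 5) = 3/(-10) = 3*(-⅒) = -3/10)
x(-d, 5)*T + 10 = -3/10*4 + 10 = -6/5 + 10 = 44/5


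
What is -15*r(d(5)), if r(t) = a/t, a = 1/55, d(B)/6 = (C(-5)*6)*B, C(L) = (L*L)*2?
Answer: -1/33000 ≈ -3.0303e-5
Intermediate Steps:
C(L) = 2*L² (C(L) = L²*2 = 2*L²)
d(B) = 1800*B (d(B) = 6*(((2*(-5)²)*6)*B) = 6*(((2*25)*6)*B) = 6*((50*6)*B) = 6*(300*B) = 1800*B)
a = 1/55 ≈ 0.018182
r(t) = 1/(55*t)
-15*r(d(5)) = -3/(11*(1800*5)) = -3/(11*9000) = -15*1/495000 = -1/33000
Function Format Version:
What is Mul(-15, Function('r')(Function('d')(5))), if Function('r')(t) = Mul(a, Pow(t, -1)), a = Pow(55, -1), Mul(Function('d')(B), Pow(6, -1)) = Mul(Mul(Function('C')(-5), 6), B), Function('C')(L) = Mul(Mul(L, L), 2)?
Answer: Rational(-1, 33000) ≈ -3.0303e-5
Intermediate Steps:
Function('C')(L) = Mul(2, Pow(L, 2)) (Function('C')(L) = Mul(Pow(L, 2), 2) = Mul(2, Pow(L, 2)))
Function('d')(B) = Mul(1800, B) (Function('d')(B) = Mul(6, Mul(Mul(Mul(2, Pow(-5, 2)), 6), B)) = Mul(6, Mul(Mul(Mul(2, 25), 6), B)) = Mul(6, Mul(Mul(50, 6), B)) = Mul(6, Mul(300, B)) = Mul(1800, B))
a = Rational(1, 55) ≈ 0.018182
Function('r')(t) = Mul(Rational(1, 55), Pow(t, -1))
Mul(-15, Function('r')(Function('d')(5))) = Mul(-15, Mul(Rational(1, 55), Pow(Mul(1800, 5), -1))) = Mul(-15, Mul(Rational(1, 55), Pow(9000, -1))) = Mul(-15, Mul(Rational(1, 55), Rational(1, 9000))) = Mul(-15, Rational(1, 495000)) = Rational(-1, 33000)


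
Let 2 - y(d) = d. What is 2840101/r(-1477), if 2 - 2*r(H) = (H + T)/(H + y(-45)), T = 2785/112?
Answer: 47881113280/8299 ≈ 5.7695e+6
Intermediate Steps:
T = 2785/112 (T = 2785*(1/112) = 2785/112 ≈ 24.866)
y(d) = 2 - d
r(H) = 1 - (2785/112 + H)/(2*(47 + H)) (r(H) = 1 - (H + 2785/112)/(2*(H + (2 - 1*(-45)))) = 1 - (2785/112 + H)/(2*(H + (2 + 45))) = 1 - (2785/112 + H)/(2*(H + 47)) = 1 - (2785/112 + H)/(2*(47 + H)))
2840101/r(-1477) = 2840101/(((7743 + 112*(-1477))/(224*(47 - 1477)))) = 2840101/(((1/224)*(7743 - 165424)/(-1430))) = 2840101/(((1/224)*(-1/1430)*(-157681))) = 2840101/(157681/320320) = 2840101*(320320/157681) = 47881113280/8299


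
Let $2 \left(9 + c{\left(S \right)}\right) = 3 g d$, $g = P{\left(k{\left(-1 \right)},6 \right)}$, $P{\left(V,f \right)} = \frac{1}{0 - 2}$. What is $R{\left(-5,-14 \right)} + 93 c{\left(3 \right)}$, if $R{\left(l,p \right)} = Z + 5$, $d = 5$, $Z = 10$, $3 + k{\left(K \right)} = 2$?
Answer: $- \frac{4683}{4} \approx -1170.8$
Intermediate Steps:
$k{\left(K \right)} = -1$ ($k{\left(K \right)} = -3 + 2 = -1$)
$P{\left(V,f \right)} = - \frac{1}{2}$ ($P{\left(V,f \right)} = \frac{1}{-2} = - \frac{1}{2}$)
$g = - \frac{1}{2} \approx -0.5$
$c{\left(S \right)} = - \frac{51}{4}$ ($c{\left(S \right)} = -9 + \frac{3 \left(- \frac{1}{2}\right) 5}{2} = -9 + \frac{\left(- \frac{3}{2}\right) 5}{2} = -9 + \frac{1}{2} \left(- \frac{15}{2}\right) = -9 - \frac{15}{4} = - \frac{51}{4}$)
$R{\left(l,p \right)} = 15$ ($R{\left(l,p \right)} = 10 + 5 = 15$)
$R{\left(-5,-14 \right)} + 93 c{\left(3 \right)} = 15 + 93 \left(- \frac{51}{4}\right) = 15 - \frac{4743}{4} = - \frac{4683}{4}$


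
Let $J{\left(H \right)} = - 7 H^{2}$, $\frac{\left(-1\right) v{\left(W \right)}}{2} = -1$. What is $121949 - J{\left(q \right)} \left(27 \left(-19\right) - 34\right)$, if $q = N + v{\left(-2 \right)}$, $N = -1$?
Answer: $118120$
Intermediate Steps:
$v{\left(W \right)} = 2$ ($v{\left(W \right)} = \left(-2\right) \left(-1\right) = 2$)
$q = 1$ ($q = -1 + 2 = 1$)
$121949 - J{\left(q \right)} \left(27 \left(-19\right) - 34\right) = 121949 - - 7 \cdot 1^{2} \left(27 \left(-19\right) - 34\right) = 121949 - \left(-7\right) 1 \left(-513 - 34\right) = 121949 - \left(-7\right) \left(-547\right) = 121949 - 3829 = 118120$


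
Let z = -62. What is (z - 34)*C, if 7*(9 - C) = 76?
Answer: 1248/7 ≈ 178.29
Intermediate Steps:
C = -13/7 (C = 9 - ⅐*76 = 9 - 76/7 = -13/7 ≈ -1.8571)
(z - 34)*C = (-62 - 34)*(-13/7) = -96*(-13/7) = 1248/7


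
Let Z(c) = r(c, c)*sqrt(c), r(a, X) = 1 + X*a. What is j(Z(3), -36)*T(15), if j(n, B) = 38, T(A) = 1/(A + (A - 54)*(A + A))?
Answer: -38/1155 ≈ -0.032900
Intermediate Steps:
T(A) = 1/(A + 2*A*(-54 + A)) (T(A) = 1/(A + (-54 + A)*(2*A)) = 1/(A + 2*A*(-54 + A)))
Z(c) = sqrt(c)*(1 + c**2) (Z(c) = (1 + c*c)*sqrt(c) = (1 + c**2)*sqrt(c) = sqrt(c)*(1 + c**2))
j(Z(3), -36)*T(15) = 38*(1/(15*(-107 + 2*15))) = 38*(1/(15*(-107 + 30))) = 38*((1/15)/(-77)) = 38*((1/15)*(-1/77)) = 38*(-1/1155) = -38/1155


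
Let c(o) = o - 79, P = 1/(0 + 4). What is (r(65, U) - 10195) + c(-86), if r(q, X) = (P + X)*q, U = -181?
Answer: -88435/4 ≈ -22109.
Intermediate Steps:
P = ¼ (P = 1/4 = ¼ ≈ 0.25000)
c(o) = -79 + o
r(q, X) = q*(¼ + X) (r(q, X) = (¼ + X)*q = q*(¼ + X))
(r(65, U) - 10195) + c(-86) = (65*(¼ - 181) - 10195) + (-79 - 86) = (65*(-723/4) - 10195) - 165 = (-46995/4 - 10195) - 165 = -87775/4 - 165 = -88435/4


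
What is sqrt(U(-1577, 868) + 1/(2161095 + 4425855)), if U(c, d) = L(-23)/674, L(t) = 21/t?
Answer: 2*I*sqrt(8826877607838567)/5105544945 ≈ 0.036804*I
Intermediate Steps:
U(c, d) = -21/15502 (U(c, d) = (21/(-23))/674 = (21*(-1/23))*(1/674) = -21/23*1/674 = -21/15502)
sqrt(U(-1577, 868) + 1/(2161095 + 4425855)) = sqrt(-21/15502 + 1/(2161095 + 4425855)) = sqrt(-21/15502 + 1/6586950) = sqrt(-34577612/25527724725) = 2*I*sqrt(8826877607838567)/5105544945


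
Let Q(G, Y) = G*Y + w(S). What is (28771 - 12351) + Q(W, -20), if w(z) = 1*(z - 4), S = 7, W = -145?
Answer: 19323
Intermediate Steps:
w(z) = -4 + z (w(z) = 1*(-4 + z) = -4 + z)
Q(G, Y) = 3 + G*Y (Q(G, Y) = G*Y + (-4 + 7) = G*Y + 3 = 3 + G*Y)
(28771 - 12351) + Q(W, -20) = (28771 - 12351) + (3 - 145*(-20)) = 16420 + (3 + 2900) = 16420 + 2903 = 19323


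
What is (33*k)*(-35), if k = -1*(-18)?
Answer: -20790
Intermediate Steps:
k = 18
(33*k)*(-35) = (33*18)*(-35) = 594*(-35) = -20790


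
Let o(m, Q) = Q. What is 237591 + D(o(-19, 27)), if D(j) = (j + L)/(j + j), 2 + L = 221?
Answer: 2138360/9 ≈ 2.3760e+5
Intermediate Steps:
L = 219 (L = -2 + 221 = 219)
D(j) = (219 + j)/(2*j) (D(j) = (j + 219)/(j + j) = (219 + j)/((2*j)) = (219 + j)*(1/(2*j)) = (219 + j)/(2*j))
237591 + D(o(-19, 27)) = 237591 + (½)*(219 + 27)/27 = 237591 + (½)*(1/27)*246 = 237591 + 41/9 = 2138360/9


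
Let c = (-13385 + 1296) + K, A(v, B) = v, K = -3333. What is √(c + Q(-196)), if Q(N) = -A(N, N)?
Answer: I*√15226 ≈ 123.39*I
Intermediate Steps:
c = -15422 (c = (-13385 + 1296) - 3333 = -12089 - 3333 = -15422)
Q(N) = -N
√(c + Q(-196)) = √(-15422 - 1*(-196)) = √(-15422 + 196) = √(-15226) = I*√15226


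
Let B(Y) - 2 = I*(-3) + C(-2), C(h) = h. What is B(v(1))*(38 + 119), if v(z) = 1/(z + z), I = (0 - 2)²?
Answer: -1884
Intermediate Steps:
I = 4 (I = (-2)² = 4)
v(z) = 1/(2*z)
B(Y) = -12 (B(Y) = 2 + (4*(-3) - 2) = 2 + (-12 - 2) = 2 - 14 = -12)
B(v(1))*(38 + 119) = -12*(38 + 119) = -12*157 = -1884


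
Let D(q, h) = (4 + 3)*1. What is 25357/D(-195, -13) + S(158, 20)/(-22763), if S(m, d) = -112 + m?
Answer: 577201069/159341 ≈ 3622.4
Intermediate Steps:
D(q, h) = 7 (D(q, h) = 7*1 = 7)
25357/D(-195, -13) + S(158, 20)/(-22763) = 25357/7 + (-112 + 158)/(-22763) = 25357*(⅐) + 46*(-1/22763) = 25357/7 - 46/22763 = 577201069/159341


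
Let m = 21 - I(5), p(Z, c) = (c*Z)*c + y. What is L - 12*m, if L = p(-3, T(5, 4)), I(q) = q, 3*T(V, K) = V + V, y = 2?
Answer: -670/3 ≈ -223.33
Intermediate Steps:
T(V, K) = 2*V/3 (T(V, K) = (V + V)/3 = (2*V)/3 = 2*V/3)
p(Z, c) = 2 + Z*c² (p(Z, c) = (c*Z)*c + 2 = (Z*c)*c + 2 = Z*c² + 2 = 2 + Z*c²)
m = 16 (m = 21 - 1*5 = 21 - 5 = 16)
L = -94/3 (L = 2 - 3*((⅔)*5)² = 2 - 3*(10/3)² = 2 - 3*100/9 = 2 - 100/3 = -94/3 ≈ -31.333)
L - 12*m = -94/3 - 12*16 = -94/3 - 192 = -670/3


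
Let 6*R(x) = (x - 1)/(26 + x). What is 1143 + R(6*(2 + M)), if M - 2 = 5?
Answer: 548693/480 ≈ 1143.1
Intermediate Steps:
M = 7 (M = 2 + 5 = 7)
R(x) = (-1 + x)/(6*(26 + x)) (R(x) = ((x - 1)/(26 + x))/6 = ((-1 + x)/(26 + x))/6 = (-1 + x)/(6*(26 + x)))
1143 + R(6*(2 + M)) = 1143 + (-1 + 6*(2 + 7))/(6*(26 + 6*(2 + 7))) = 1143 + (-1 + 6*9)/(6*(26 + 6*9)) = 1143 + (-1 + 54)/(6*(26 + 54)) = 1143 + (⅙)*53/80 = 1143 + (⅙)*(1/80)*53 = 1143 + 53/480 = 548693/480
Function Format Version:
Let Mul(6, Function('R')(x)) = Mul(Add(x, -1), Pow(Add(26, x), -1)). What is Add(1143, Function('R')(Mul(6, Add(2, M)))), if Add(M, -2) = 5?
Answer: Rational(548693, 480) ≈ 1143.1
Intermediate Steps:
M = 7 (M = Add(2, 5) = 7)
Function('R')(x) = Mul(Rational(1, 6), Pow(Add(26, x), -1), Add(-1, x)) (Function('R')(x) = Mul(Rational(1, 6), Mul(Add(x, -1), Pow(Add(26, x), -1))) = Mul(Rational(1, 6), Mul(Add(-1, x), Pow(Add(26, x), -1))) = Mul(Rational(1, 6), Mul(Pow(Add(26, x), -1), Add(-1, x))) = Mul(Rational(1, 6), Pow(Add(26, x), -1), Add(-1, x)))
Add(1143, Function('R')(Mul(6, Add(2, M)))) = Add(1143, Mul(Rational(1, 6), Pow(Add(26, Mul(6, Add(2, 7))), -1), Add(-1, Mul(6, Add(2, 7))))) = Add(1143, Mul(Rational(1, 6), Pow(Add(26, Mul(6, 9)), -1), Add(-1, Mul(6, 9)))) = Add(1143, Mul(Rational(1, 6), Pow(Add(26, 54), -1), Add(-1, 54))) = Add(1143, Mul(Rational(1, 6), Pow(80, -1), 53)) = Add(1143, Mul(Rational(1, 6), Rational(1, 80), 53)) = Add(1143, Rational(53, 480)) = Rational(548693, 480)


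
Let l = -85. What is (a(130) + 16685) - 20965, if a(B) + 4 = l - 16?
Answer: -4385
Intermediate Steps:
a(B) = -105 (a(B) = -4 + (-85 - 16) = -4 - 101 = -105)
(a(130) + 16685) - 20965 = (-105 + 16685) - 20965 = 16580 - 20965 = -4385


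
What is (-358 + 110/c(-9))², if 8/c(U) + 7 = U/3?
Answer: 982081/4 ≈ 2.4552e+5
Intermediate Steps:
c(U) = 8/(-7 + U/3)
(-358 + 110/c(-9))² = (-358 + 110/((24/(-21 - 9))))² = (-358 + 110/((24/(-30))))² = (-358 + 110/((24*(-1/30))))² = (-358 + 110/(-⅘))² = (-358 + 110*(-5/4))² = (-358 - 275/2)² = (-991/2)² = 982081/4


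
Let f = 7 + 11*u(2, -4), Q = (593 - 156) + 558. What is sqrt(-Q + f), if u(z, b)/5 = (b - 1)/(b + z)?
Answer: 9*I*sqrt(42)/2 ≈ 29.163*I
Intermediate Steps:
u(z, b) = 5*(-1 + b)/(b + z) (u(z, b) = 5*((b - 1)/(b + z)) = 5*((-1 + b)/(b + z)) = 5*(-1 + b)/(b + z))
Q = 995 (Q = 437 + 558 = 995)
f = 289/2 (f = 7 + 11*(5*(-1 - 4)/(-4 + 2)) = 7 + 11*(5*(-5)/(-2)) = 7 + 11*(5*(-1/2)*(-5)) = 7 + 11*(25/2) = 7 + 275/2 = 289/2 ≈ 144.50)
sqrt(-Q + f) = sqrt(-1*995 + 289/2) = sqrt(-995 + 289/2) = sqrt(-1701/2) = 9*I*sqrt(42)/2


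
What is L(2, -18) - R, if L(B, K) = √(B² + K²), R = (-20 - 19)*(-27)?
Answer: -1053 + 2*√82 ≈ -1034.9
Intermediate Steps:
R = 1053 (R = -39*(-27) = 1053)
L(2, -18) - R = √(2² + (-18)²) - 1*1053 = √(4 + 324) - 1053 = √328 - 1053 = 2*√82 - 1053 = -1053 + 2*√82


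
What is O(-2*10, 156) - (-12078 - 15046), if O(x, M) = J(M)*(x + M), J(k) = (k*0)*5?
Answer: 27124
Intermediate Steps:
J(k) = 0 (J(k) = 0*5 = 0)
O(x, M) = 0 (O(x, M) = 0*(x + M) = 0*(M + x) = 0)
O(-2*10, 156) - (-12078 - 15046) = 0 - (-12078 - 15046) = 0 - 1*(-27124) = 0 + 27124 = 27124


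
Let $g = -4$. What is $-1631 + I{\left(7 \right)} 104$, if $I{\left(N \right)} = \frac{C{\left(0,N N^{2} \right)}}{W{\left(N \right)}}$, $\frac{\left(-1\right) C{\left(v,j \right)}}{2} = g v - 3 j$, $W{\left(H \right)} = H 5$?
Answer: $\frac{22421}{5} \approx 4484.2$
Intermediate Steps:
$W{\left(H \right)} = 5 H$
$C{\left(v,j \right)} = 6 j + 8 v$ ($C{\left(v,j \right)} = - 2 \left(- 4 v - 3 j\right) = 6 j + 8 v$)
$I{\left(N \right)} = \frac{6 N^{2}}{5}$ ($I{\left(N \right)} = \frac{6 N N^{2} + 8 \cdot 0}{5 N} = \left(6 N^{3} + 0\right) \frac{1}{5 N} = 6 N^{3} \frac{1}{5 N} = \frac{6 N^{2}}{5}$)
$-1631 + I{\left(7 \right)} 104 = -1631 + \frac{6 \cdot 7^{2}}{5} \cdot 104 = -1631 + \frac{6}{5} \cdot 49 \cdot 104 = -1631 + \frac{294}{5} \cdot 104 = -1631 + \frac{30576}{5} = \frac{22421}{5}$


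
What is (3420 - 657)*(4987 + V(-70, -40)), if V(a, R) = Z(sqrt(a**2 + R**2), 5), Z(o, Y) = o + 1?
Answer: 13781844 + 27630*sqrt(65) ≈ 1.4005e+7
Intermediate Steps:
Z(o, Y) = 1 + o
V(a, R) = 1 + sqrt(R**2 + a**2) (V(a, R) = 1 + sqrt(a**2 + R**2) = 1 + sqrt(R**2 + a**2))
(3420 - 657)*(4987 + V(-70, -40)) = (3420 - 657)*(4987 + (1 + sqrt((-40)**2 + (-70)**2))) = 2763*(4987 + (1 + sqrt(1600 + 4900))) = 2763*(4987 + (1 + sqrt(6500))) = 2763*(4987 + (1 + 10*sqrt(65))) = 2763*(4988 + 10*sqrt(65)) = 13781844 + 27630*sqrt(65)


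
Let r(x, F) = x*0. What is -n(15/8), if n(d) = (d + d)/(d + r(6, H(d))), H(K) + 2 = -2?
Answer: -2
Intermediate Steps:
H(K) = -4 (H(K) = -2 - 2 = -4)
r(x, F) = 0
n(d) = 2 (n(d) = (d + d)/(d + 0) = (2*d)/d = 2)
-n(15/8) = -1*2 = -2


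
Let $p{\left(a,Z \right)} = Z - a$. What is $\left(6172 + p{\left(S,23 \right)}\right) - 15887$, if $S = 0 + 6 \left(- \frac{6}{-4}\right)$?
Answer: $-9701$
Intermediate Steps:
$S = 9$ ($S = 0 + 6 \left(\left(-6\right) \left(- \frac{1}{4}\right)\right) = 0 + 6 \cdot \frac{3}{2} = 0 + 9 = 9$)
$\left(6172 + p{\left(S,23 \right)}\right) - 15887 = \left(6172 + \left(23 - 9\right)\right) - 15887 = \left(6172 + 14\right) - 15887 = 6186 - 15887 = -9701$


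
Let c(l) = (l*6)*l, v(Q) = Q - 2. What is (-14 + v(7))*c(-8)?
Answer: -3456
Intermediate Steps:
v(Q) = -2 + Q
c(l) = 6*l² (c(l) = (6*l)*l = 6*l²)
(-14 + v(7))*c(-8) = (-14 + (-2 + 7))*(6*(-8)²) = (-14 + 5)*(6*64) = -9*384 = -3456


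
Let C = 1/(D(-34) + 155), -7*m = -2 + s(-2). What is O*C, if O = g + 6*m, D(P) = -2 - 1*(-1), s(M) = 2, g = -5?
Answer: -5/154 ≈ -0.032468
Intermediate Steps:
m = 0 (m = -(-2 + 2)/7 = -⅐*0 = 0)
D(P) = -1 (D(P) = -2 + 1 = -1)
C = 1/154 (C = 1/(-1 + 155) = 1/154 ≈ 0.0064935)
O = -5 (O = -5 + 6*0 = -5 + 0 = -5)
O*C = -5*1/154 = -5/154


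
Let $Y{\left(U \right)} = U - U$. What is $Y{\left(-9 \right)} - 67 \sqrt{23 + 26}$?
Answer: $-469$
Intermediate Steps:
$Y{\left(U \right)} = 0$
$Y{\left(-9 \right)} - 67 \sqrt{23 + 26} = 0 - 67 \sqrt{23 + 26} = 0 - 67 \sqrt{49} = 0 - 469 = -469$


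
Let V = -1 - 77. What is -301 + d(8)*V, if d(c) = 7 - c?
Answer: -223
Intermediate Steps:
V = -78
-301 + d(8)*V = -301 + (7 - 1*8)*(-78) = -301 + (7 - 8)*(-78) = -301 - 1*(-78) = -301 + 78 = -223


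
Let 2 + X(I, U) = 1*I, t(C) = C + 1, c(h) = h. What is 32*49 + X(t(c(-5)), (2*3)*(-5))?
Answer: 1562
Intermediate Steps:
t(C) = 1 + C
X(I, U) = -2 + I (X(I, U) = -2 + 1*I = -2 + I)
32*49 + X(t(c(-5)), (2*3)*(-5)) = 32*49 + (-2 + (1 - 5)) = 1568 + (-2 - 4) = 1568 - 6 = 1562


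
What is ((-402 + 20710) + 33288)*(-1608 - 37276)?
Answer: -2084026864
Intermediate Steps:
((-402 + 20710) + 33288)*(-1608 - 37276) = (20308 + 33288)*(-38884) = 53596*(-38884) = -2084026864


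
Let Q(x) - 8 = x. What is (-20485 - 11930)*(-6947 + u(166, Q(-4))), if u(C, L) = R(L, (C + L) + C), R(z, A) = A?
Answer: 214295565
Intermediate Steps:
Q(x) = 8 + x
u(C, L) = L + 2*C (u(C, L) = (C + L) + C = L + 2*C)
(-20485 - 11930)*(-6947 + u(166, Q(-4))) = (-20485 - 11930)*(-6947 + ((8 - 4) + 2*166)) = -32415*(-6947 + (4 + 332)) = -32415*(-6947 + 336) = -32415*(-6611) = 214295565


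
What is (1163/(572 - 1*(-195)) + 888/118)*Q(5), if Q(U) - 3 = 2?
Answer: 34675/767 ≈ 45.209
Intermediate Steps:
Q(U) = 5 (Q(U) = 3 + 2 = 5)
(1163/(572 - 1*(-195)) + 888/118)*Q(5) = (1163/(572 - 1*(-195)) + 888/118)*5 = (1163/(572 + 195) + 888*(1/118))*5 = (1163/767 + 444/59)*5 = (6935/767)*5 = 34675/767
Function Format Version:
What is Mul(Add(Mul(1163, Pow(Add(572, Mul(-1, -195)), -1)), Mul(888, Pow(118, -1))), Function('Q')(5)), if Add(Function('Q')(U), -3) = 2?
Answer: Rational(34675, 767) ≈ 45.209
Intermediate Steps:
Function('Q')(U) = 5 (Function('Q')(U) = Add(3, 2) = 5)
Mul(Add(Mul(1163, Pow(Add(572, Mul(-1, -195)), -1)), Mul(888, Pow(118, -1))), Function('Q')(5)) = Mul(Add(Mul(1163, Pow(Add(572, Mul(-1, -195)), -1)), Mul(888, Pow(118, -1))), 5) = Mul(Add(Mul(1163, Pow(Add(572, 195), -1)), Mul(888, Rational(1, 118))), 5) = Mul(Add(Mul(1163, Pow(767, -1)), Rational(444, 59)), 5) = Mul(Add(Mul(1163, Rational(1, 767)), Rational(444, 59)), 5) = Mul(Add(Rational(1163, 767), Rational(444, 59)), 5) = Mul(Rational(6935, 767), 5) = Rational(34675, 767)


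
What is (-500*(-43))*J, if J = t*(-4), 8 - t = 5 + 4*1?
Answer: 86000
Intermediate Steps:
t = -1 (t = 8 - (5 + 4*1) = 8 - (5 + 4) = 8 - 1*9 = 8 - 9 = -1)
J = 4 (J = -1*(-4) = 4)
(-500*(-43))*J = -500*(-43)*4 = 21500*4 = 86000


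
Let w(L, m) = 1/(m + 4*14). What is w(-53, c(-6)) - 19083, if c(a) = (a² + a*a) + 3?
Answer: -2499872/131 ≈ -19083.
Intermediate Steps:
c(a) = 3 + 2*a² (c(a) = (a² + a²) + 3 = 2*a² + 3 = 3 + 2*a²)
w(L, m) = 1/(56 + m) (w(L, m) = 1/(m + 56) = 1/(56 + m))
w(-53, c(-6)) - 19083 = 1/(56 + (3 + 2*(-6)²)) - 19083 = 1/(56 + (3 + 2*36)) - 19083 = 1/(56 + (3 + 72)) - 19083 = 1/(56 + 75) - 19083 = 1/131 - 19083 = -2499872/131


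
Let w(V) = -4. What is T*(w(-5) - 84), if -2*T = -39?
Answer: -1716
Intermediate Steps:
T = 39/2 (T = -1/2*(-39) = 39/2 ≈ 19.500)
T*(w(-5) - 84) = 39*(-4 - 84)/2 = (39/2)*(-88) = -1716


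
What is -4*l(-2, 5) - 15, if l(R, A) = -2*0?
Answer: -15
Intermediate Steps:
l(R, A) = 0
-4*l(-2, 5) - 15 = -4*0 - 15 = 0 - 15 = -15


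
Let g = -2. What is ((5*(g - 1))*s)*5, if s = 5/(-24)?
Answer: 125/8 ≈ 15.625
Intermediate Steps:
s = -5/24 (s = 5*(-1/24) = -5/24 ≈ -0.20833)
((5*(g - 1))*s)*5 = ((5*(-2 - 1))*(-5/24))*5 = ((5*(-3))*(-5/24))*5 = -15*(-5/24)*5 = (25/8)*5 = 125/8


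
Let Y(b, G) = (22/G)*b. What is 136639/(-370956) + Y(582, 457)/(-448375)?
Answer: -28003088533249/76011620200500 ≈ -0.36841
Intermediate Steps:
Y(b, G) = 22*b/G
136639/(-370956) + Y(582, 457)/(-448375) = 136639/(-370956) + (22*582/457)/(-448375) = 136639*(-1/370956) + (22*582*(1/457))*(-1/448375) = -136639/370956 + (12804/457)*(-1/448375) = -136639/370956 - 12804/204907375 = -28003088533249/76011620200500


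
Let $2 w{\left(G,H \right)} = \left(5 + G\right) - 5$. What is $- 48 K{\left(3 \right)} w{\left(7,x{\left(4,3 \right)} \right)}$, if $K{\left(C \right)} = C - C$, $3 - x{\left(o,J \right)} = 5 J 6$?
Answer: $0$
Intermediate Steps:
$x{\left(o,J \right)} = 3 - 30 J$ ($x{\left(o,J \right)} = 3 - 5 J 6 = 3 - 30 J$)
$w{\left(G,H \right)} = \frac{G}{2}$ ($w{\left(G,H \right)} = \frac{\left(5 + G\right) - 5}{2} = \frac{G}{2}$)
$K{\left(C \right)} = 0$
$- 48 K{\left(3 \right)} w{\left(7,x{\left(4,3 \right)} \right)} = \left(-48\right) 0 \cdot \frac{1}{2} \cdot 7 = 0 \cdot \frac{7}{2} = 0$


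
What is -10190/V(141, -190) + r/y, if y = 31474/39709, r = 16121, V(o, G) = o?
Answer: 89940259189/4437834 ≈ 20267.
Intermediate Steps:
y = 31474/39709 (y = 31474*(1/39709) = 31474/39709 ≈ 0.79262)
-10190/V(141, -190) + r/y = -10190/141 + 16121/(31474/39709) = -10190*1/141 + 16121*(39709/31474) = -10190/141 + 640148789/31474 = 89940259189/4437834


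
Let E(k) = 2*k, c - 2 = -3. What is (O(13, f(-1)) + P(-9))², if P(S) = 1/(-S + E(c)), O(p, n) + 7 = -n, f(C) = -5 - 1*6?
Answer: 841/49 ≈ 17.163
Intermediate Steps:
c = -1 (c = 2 - 3 = -1)
f(C) = -11 (f(C) = -5 - 6 = -11)
O(p, n) = -7 - n
P(S) = 1/(-2 - S) (P(S) = 1/(-S + 2*(-1)) = 1/(-S - 2) = 1/(-2 - S))
(O(13, f(-1)) + P(-9))² = ((-7 - 1*(-11)) - 1/(2 - 9))² = ((-7 + 11) - 1/(-7))² = (4 - 1*(-⅐))² = (4 + ⅐)² = (29/7)² = 841/49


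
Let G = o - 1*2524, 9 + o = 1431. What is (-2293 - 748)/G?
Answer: 3041/1102 ≈ 2.7595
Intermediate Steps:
o = 1422 (o = -9 + 1431 = 1422)
G = -1102 (G = 1422 - 1*2524 = 1422 - 2524 = -1102)
(-2293 - 748)/G = (-2293 - 748)/(-1102) = -3041*(-1/1102) = 3041/1102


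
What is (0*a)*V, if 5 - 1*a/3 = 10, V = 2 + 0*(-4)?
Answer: 0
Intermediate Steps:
V = 2 (V = 2 + 0 = 2)
a = -15 (a = 15 - 3*10 = 15 - 30 = -15)
(0*a)*V = (0*(-15))*2 = 0*2 = 0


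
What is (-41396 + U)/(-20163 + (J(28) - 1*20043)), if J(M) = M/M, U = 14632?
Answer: 26764/40205 ≈ 0.66569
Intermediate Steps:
J(M) = 1
(-41396 + U)/(-20163 + (J(28) - 1*20043)) = (-41396 + 14632)/(-20163 + (1 - 1*20043)) = -26764/(-20163 + (1 - 20043)) = -26764/(-20163 - 20042) = -26764/(-40205) = -26764*(-1/40205) = 26764/40205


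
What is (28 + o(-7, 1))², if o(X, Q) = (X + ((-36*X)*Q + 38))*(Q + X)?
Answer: 2788900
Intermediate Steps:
o(X, Q) = (Q + X)*(38 + X - 36*Q*X) (o(X, Q) = (X + (-36*Q*X + 38))*(Q + X) = (X + (38 - 36*Q*X))*(Q + X) = (38 + X - 36*Q*X)*(Q + X) = (Q + X)*(38 + X - 36*Q*X))
(28 + o(-7, 1))² = (28 + ((-7)² + 38*1 + 38*(-7) + 1*(-7) - 36*1*(-7)² - 36*(-7)*1²))² = (28 + (49 + 38 - 266 - 7 - 36*1*49 - 36*(-7)*1))² = (28 + (49 + 38 - 266 - 7 - 1764 + 252))² = (28 - 1698)² = (-1670)² = 2788900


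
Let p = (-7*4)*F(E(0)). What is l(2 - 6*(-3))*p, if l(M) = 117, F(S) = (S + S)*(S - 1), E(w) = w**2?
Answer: 0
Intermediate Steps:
F(S) = 2*S*(-1 + S) (F(S) = (2*S)*(-1 + S) = 2*S*(-1 + S))
p = 0 (p = (-7*4)*(2*0**2*(-1 + 0**2)) = -56*0*(-1 + 0) = -56*0*(-1) = -28*0 = 0)
l(2 - 6*(-3))*p = 117*0 = 0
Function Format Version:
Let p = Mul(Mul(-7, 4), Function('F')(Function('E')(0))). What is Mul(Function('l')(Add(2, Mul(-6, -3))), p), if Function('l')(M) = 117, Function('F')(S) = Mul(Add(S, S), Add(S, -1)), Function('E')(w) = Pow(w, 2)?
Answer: 0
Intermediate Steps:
Function('F')(S) = Mul(2, S, Add(-1, S)) (Function('F')(S) = Mul(Mul(2, S), Add(-1, S)) = Mul(2, S, Add(-1, S)))
p = 0 (p = Mul(Mul(-7, 4), Mul(2, Pow(0, 2), Add(-1, Pow(0, 2)))) = Mul(-28, Mul(2, 0, Add(-1, 0))) = Mul(-28, Mul(2, 0, -1)) = Mul(-28, 0) = 0)
Mul(Function('l')(Add(2, Mul(-6, -3))), p) = Mul(117, 0) = 0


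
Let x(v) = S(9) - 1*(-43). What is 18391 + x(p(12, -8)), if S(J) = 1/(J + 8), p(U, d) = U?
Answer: 313379/17 ≈ 18434.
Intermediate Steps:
S(J) = 1/(8 + J)
x(v) = 732/17 (x(v) = 1/(8 + 9) - 1*(-43) = 1/17 + 43 = 732/17)
18391 + x(p(12, -8)) = 18391 + 732/17 = 313379/17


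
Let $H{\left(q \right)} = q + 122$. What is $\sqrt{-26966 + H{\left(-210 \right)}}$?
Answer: $9 i \sqrt{334} \approx 164.48 i$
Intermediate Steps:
$H{\left(q \right)} = 122 + q$
$\sqrt{-26966 + H{\left(-210 \right)}} = \sqrt{-26966 + \left(122 - 210\right)} = \sqrt{-26966 - 88} = \sqrt{-27054} = 9 i \sqrt{334}$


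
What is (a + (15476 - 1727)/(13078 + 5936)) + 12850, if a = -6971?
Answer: 37265685/6338 ≈ 5879.7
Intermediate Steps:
(a + (15476 - 1727)/(13078 + 5936)) + 12850 = (-6971 + (15476 - 1727)/(13078 + 5936)) + 12850 = (-6971 + 13749/19014) + 12850 = (-6971 + 13749*(1/19014)) + 12850 = (-6971 + 4583/6338) + 12850 = -44177615/6338 + 12850 = 37265685/6338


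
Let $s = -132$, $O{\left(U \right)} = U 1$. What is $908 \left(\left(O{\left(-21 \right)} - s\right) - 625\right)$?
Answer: $-466712$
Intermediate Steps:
$O{\left(U \right)} = U$
$908 \left(\left(O{\left(-21 \right)} - s\right) - 625\right) = 908 \left(\left(-21 - -132\right) - 625\right) = 908 \left(\left(-21 + 132\right) - 625\right) = 908 \left(111 - 625\right) = 908 \left(-514\right) = -466712$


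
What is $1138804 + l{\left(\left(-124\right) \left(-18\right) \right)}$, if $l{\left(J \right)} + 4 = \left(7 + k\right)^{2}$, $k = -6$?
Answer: $1138801$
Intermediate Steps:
$l{\left(J \right)} = -3$ ($l{\left(J \right)} = -4 + \left(7 - 6\right)^{2} = -4 + 1^{2} = -4 + 1 = -3$)
$1138804 + l{\left(\left(-124\right) \left(-18\right) \right)} = 1138804 - 3 = 1138801$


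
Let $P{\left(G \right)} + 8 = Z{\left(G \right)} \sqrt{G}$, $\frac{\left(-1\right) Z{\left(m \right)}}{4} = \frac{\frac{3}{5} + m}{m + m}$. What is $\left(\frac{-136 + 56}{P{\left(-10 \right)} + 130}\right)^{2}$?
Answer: $\frac{4000000}{\left(3050 - 47 i \sqrt{10}\right)^{2}} \approx 0.42694 + 0.041709 i$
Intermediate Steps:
$Z{\left(m \right)} = - \frac{2 \left(\frac{3}{5} + m\right)}{m}$ ($Z{\left(m \right)} = - 4 \frac{\frac{3}{5} + m}{m + m} = - 4 \frac{3 \cdot \frac{1}{5} + m}{2 m} = - 4 \left(\frac{3}{5} + m\right) \frac{1}{2 m} = - 4 \frac{\frac{3}{5} + m}{2 m} = - \frac{2 \left(\frac{3}{5} + m\right)}{m}$)
$P{\left(G \right)} = -8 + \sqrt{G} \left(-2 - \frac{6}{5 G}\right)$ ($P{\left(G \right)} = -8 + \left(-2 - \frac{6}{5 G}\right) \sqrt{G} = -8 + \sqrt{G} \left(-2 - \frac{6}{5 G}\right)$)
$\left(\frac{-136 + 56}{P{\left(-10 \right)} + 130}\right)^{2} = \left(\frac{-136 + 56}{\left(-8 - 2 \sqrt{-10} - \frac{6}{5 i \sqrt{10}}\right) + 130}\right)^{2} = \left(- \frac{80}{\left(-8 - 2 i \sqrt{10} - \frac{6 \left(- \frac{i \sqrt{10}}{10}\right)}{5}\right) + 130}\right)^{2} = \left(- \frac{80}{\left(-8 - 2 i \sqrt{10} + \frac{3 i \sqrt{10}}{25}\right) + 130}\right)^{2} = \left(- \frac{80}{\left(-8 - \frac{47 i \sqrt{10}}{25}\right) + 130}\right)^{2} = \left(- \frac{80}{122 - \frac{47 i \sqrt{10}}{25}}\right)^{2} = \frac{6400}{\left(122 - \frac{47 i \sqrt{10}}{25}\right)^{2}}$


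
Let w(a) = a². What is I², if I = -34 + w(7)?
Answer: 225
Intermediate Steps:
I = 15 (I = -34 + 7² = -34 + 49 = 15)
I² = 15² = 225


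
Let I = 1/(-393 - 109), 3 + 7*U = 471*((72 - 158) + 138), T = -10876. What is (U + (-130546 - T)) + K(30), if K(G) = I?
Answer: -408226909/3514 ≈ -1.1617e+5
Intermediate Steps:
U = 24489/7 (U = -3/7 + (471*((72 - 158) + 138))/7 = -3/7 + (471*(-86 + 138))/7 = -3/7 + (471*52)/7 = -3/7 + (⅐)*24492 = -3/7 + 24492/7 = 24489/7 ≈ 3498.4)
I = -1/502 (I = 1/(-502) = -1/502 ≈ -0.0019920)
K(G) = -1/502
(U + (-130546 - T)) + K(30) = (24489/7 + (-130546 - 1*(-10876))) - 1/502 = (24489/7 + (-130546 + 10876)) - 1/502 = (24489/7 - 119670) - 1/502 = -813201/7 - 1/502 = -408226909/3514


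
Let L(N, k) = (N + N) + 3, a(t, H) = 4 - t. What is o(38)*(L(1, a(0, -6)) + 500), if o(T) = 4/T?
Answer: 1010/19 ≈ 53.158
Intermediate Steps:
L(N, k) = 3 + 2*N (L(N, k) = 2*N + 3 = 3 + 2*N)
o(38)*(L(1, a(0, -6)) + 500) = (4/38)*((3 + 2*1) + 500) = (4*(1/38))*((3 + 2) + 500) = 2*(5 + 500)/19 = (2/19)*505 = 1010/19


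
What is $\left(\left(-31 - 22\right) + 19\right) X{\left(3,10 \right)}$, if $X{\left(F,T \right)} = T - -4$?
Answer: $-476$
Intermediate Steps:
$X{\left(F,T \right)} = 4 + T$ ($X{\left(F,T \right)} = T + 4 = 4 + T$)
$\left(\left(-31 - 22\right) + 19\right) X{\left(3,10 \right)} = \left(\left(-31 - 22\right) + 19\right) \left(4 + 10\right) = \left(-53 + 19\right) 14 = \left(-34\right) 14 = -476$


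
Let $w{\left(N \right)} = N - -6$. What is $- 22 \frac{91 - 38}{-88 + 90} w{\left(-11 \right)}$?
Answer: $2915$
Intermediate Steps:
$w{\left(N \right)} = 6 + N$ ($w{\left(N \right)} = N + 6 = 6 + N$)
$- 22 \frac{91 - 38}{-88 + 90} w{\left(-11 \right)} = - 22 \frac{91 - 38}{-88 + 90} \left(6 - 11\right) = - 22 \cdot \frac{53}{2} \left(-5\right) = - 22 \cdot 53 \cdot \frac{1}{2} \left(-5\right) = \left(-22\right) \frac{53}{2} \left(-5\right) = \left(-583\right) \left(-5\right) = 2915$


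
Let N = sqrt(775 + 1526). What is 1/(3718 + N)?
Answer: 286/1063171 - sqrt(2301)/13821223 ≈ 0.00026554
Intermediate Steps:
N = sqrt(2301) ≈ 47.969
1/(3718 + N) = 1/(3718 + sqrt(2301))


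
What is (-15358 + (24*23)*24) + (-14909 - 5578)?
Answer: -22597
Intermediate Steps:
(-15358 + (24*23)*24) + (-14909 - 5578) = (-15358 + 552*24) - 20487 = (-15358 + 13248) - 20487 = -2110 - 20487 = -22597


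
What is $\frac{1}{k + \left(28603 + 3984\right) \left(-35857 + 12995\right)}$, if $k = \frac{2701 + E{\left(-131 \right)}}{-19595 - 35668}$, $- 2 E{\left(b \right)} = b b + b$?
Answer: $- \frac{18421}{13723718571536} \approx -1.3423 \cdot 10^{-9}$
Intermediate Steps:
$E{\left(b \right)} = - \frac{b}{2} - \frac{b^{2}}{2}$ ($E{\left(b \right)} = - \frac{b b + b}{2} = - \frac{b^{2} + b}{2} = - \frac{b + b^{2}}{2} = - \frac{b}{2} - \frac{b^{2}}{2}$)
$k = \frac{1938}{18421}$ ($k = \frac{2701 - - \frac{131 \left(1 - 131\right)}{2}}{-19595 - 35668} = \frac{2701 - \left(- \frac{131}{2}\right) \left(-130\right)}{-55263} = \left(2701 - 8515\right) \left(- \frac{1}{55263}\right) = \left(-5814\right) \left(- \frac{1}{55263}\right) = \frac{1938}{18421} \approx 0.10521$)
$\frac{1}{k + \left(28603 + 3984\right) \left(-35857 + 12995\right)} = \frac{1}{\frac{1938}{18421} + \left(28603 + 3984\right) \left(-35857 + 12995\right)} = \frac{1}{\frac{1938}{18421} + 32587 \left(-22862\right)} = \frac{1}{\frac{1938}{18421} - 745003994} = \frac{1}{- \frac{13723718571536}{18421}} = - \frac{18421}{13723718571536}$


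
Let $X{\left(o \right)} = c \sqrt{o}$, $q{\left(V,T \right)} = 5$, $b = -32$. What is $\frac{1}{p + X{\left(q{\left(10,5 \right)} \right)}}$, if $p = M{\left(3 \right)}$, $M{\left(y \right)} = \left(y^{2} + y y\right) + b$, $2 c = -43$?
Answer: $\frac{56}{8461} - \frac{86 \sqrt{5}}{8461} \approx -0.016109$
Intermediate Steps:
$c = - \frac{43}{2}$ ($c = \frac{1}{2} \left(-43\right) = - \frac{43}{2} \approx -21.5$)
$M{\left(y \right)} = -32 + 2 y^{2}$ ($M{\left(y \right)} = \left(y^{2} + y y\right) - 32 = \left(y^{2} + y^{2}\right) - 32 = 2 y^{2} - 32 = -32 + 2 y^{2}$)
$p = -14$ ($p = -32 + 2 \cdot 3^{2} = -32 + 2 \cdot 9 = -32 + 18 = -14$)
$X{\left(o \right)} = - \frac{43 \sqrt{o}}{2}$
$\frac{1}{p + X{\left(q{\left(10,5 \right)} \right)}} = \frac{1}{-14 - \frac{43 \sqrt{5}}{2}}$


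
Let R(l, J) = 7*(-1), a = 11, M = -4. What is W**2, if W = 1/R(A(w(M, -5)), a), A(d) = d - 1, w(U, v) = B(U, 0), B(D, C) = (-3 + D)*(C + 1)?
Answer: 1/49 ≈ 0.020408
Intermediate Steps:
B(D, C) = (1 + C)*(-3 + D) (B(D, C) = (-3 + D)*(1 + C) = (1 + C)*(-3 + D))
w(U, v) = -3 + U (w(U, v) = -3 + U - 3*0 + 0*U = -3 + U + 0 + 0 = -3 + U)
A(d) = -1 + d
R(l, J) = -7
W = -1/7 (W = 1/(-7) = -1/7 ≈ -0.14286)
W**2 = (-1/7)**2 = 1/49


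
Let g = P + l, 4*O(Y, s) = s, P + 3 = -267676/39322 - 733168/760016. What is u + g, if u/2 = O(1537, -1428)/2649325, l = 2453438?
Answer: 867198931555266048728/353464297509475 ≈ 2.4534e+6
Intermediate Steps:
P = -10060116324/933917161 (P = -3 + (-267676/39322 - 733168/760016) = -3 + (-267676*1/39322 - 733168*1/760016) = -3 + (-133838/19661 - 45823/47501) = -3 - 7258364841/933917161 = -10060116324/933917161 ≈ -10.772)
O(Y, s) = s/4
g = 2291297791533194/933917161 (g = -10060116324/933917161 + 2453438 = 2291297791533194/933917161 ≈ 2.4534e+6)
u = -102/378475 (u = 2*(((¼)*(-1428))/2649325) = 2*(-357*1/2649325) = 2*(-51/378475) = -102/378475 ≈ -0.00026950)
u + g = -102/378475 + 2291297791533194/933917161 = 867198931555266048728/353464297509475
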